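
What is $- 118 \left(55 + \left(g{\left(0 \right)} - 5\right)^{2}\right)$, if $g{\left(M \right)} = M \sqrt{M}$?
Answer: $-9440$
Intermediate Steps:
$g{\left(M \right)} = M^{\frac{3}{2}}$
$- 118 \left(55 + \left(g{\left(0 \right)} - 5\right)^{2}\right) = - 118 \left(55 + \left(0^{\frac{3}{2}} - 5\right)^{2}\right) = - 118 \left(55 + \left(0 - 5\right)^{2}\right) = - 118 \left(55 + \left(-5\right)^{2}\right) = - 118 \left(55 + 25\right) = \left(-118\right) 80 = -9440$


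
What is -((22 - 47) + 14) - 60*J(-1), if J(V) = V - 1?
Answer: 131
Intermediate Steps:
J(V) = -1 + V
-((22 - 47) + 14) - 60*J(-1) = -((22 - 47) + 14) - 60*(-1 - 1) = -(-25 + 14) - 60*(-2) = -1*(-11) + 120 = 11 + 120 = 131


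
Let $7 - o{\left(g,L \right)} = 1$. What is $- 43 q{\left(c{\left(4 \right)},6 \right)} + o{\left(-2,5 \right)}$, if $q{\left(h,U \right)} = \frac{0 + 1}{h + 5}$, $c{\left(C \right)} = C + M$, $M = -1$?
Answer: $\frac{5}{8} \approx 0.625$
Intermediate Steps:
$o{\left(g,L \right)} = 6$ ($o{\left(g,L \right)} = 7 - 1 = 6$)
$c{\left(C \right)} = -1 + C$ ($c{\left(C \right)} = C - 1 = -1 + C$)
$q{\left(h,U \right)} = \frac{1}{5 + h}$ ($q{\left(h,U \right)} = 1 \frac{1}{5 + h} = \frac{1}{5 + h}$)
$- 43 q{\left(c{\left(4 \right)},6 \right)} + o{\left(-2,5 \right)} = - \frac{43}{5 + \left(-1 + 4\right)} + 6 = - \frac{43}{5 + 3} + 6 = - \frac{43}{8} + 6 = \frac{5}{8}$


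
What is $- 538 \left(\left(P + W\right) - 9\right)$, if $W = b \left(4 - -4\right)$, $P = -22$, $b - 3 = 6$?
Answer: $-22058$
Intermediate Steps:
$b = 9$ ($b = 3 + 6 = 9$)
$W = 72$ ($W = 9 \left(4 - -4\right) = 9 \left(4 + 4\right) = 9 \cdot 8 = 72$)
$- 538 \left(\left(P + W\right) - 9\right) = - 538 \left(\left(-22 + 72\right) - 9\right) = - 538 \left(50 - 9\right) = \left(-538\right) 41 = -22058$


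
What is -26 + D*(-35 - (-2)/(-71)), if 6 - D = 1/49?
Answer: -819145/3479 ≈ -235.45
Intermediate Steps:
D = 293/49 (D = 6 - 1/49 = 293/49 ≈ 5.9796)
-26 + D*(-35 - (-2)/(-71)) = -26 + 293*(-35 - (-2)/(-71))/49 = -26 + 293*(-35 - (-2)*(-1)/71)/49 = -26 + 293*(-35 - 1*2/71)/49 = -26 + 293*(-35 - 2/71)/49 = -26 + (293/49)*(-2487/71) = -26 - 728691/3479 = -819145/3479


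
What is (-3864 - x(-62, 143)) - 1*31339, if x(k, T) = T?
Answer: -35346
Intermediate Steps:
(-3864 - x(-62, 143)) - 1*31339 = (-3864 - 1*143) - 1*31339 = (-3864 - 143) - 31339 = -4007 - 31339 = -35346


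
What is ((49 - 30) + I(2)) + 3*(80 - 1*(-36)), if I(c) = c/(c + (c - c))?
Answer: 368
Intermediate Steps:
I(c) = 1 (I(c) = c/(c + 0) = c/c = 1)
((49 - 30) + I(2)) + 3*(80 - 1*(-36)) = ((49 - 30) + 1) + 3*(80 - 1*(-36)) = (19 + 1) + 3*(80 + 36) = 20 + 3*116 = 20 + 348 = 368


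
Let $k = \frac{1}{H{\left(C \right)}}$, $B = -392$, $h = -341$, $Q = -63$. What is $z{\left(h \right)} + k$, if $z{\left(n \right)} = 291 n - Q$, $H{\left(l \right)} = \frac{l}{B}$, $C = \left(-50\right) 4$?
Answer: $- \frac{2479151}{25} \approx -99166.0$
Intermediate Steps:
$C = -200$
$H{\left(l \right)} = - \frac{l}{392}$ ($H{\left(l \right)} = \frac{l}{-392} = l \left(- \frac{1}{392}\right) = - \frac{l}{392}$)
$k = \frac{49}{25}$ ($k = \frac{1}{\left(- \frac{1}{392}\right) \left(-200\right)} = \frac{1}{\frac{25}{49}} = \frac{49}{25} \approx 1.96$)
$z{\left(n \right)} = 63 + 291 n$ ($z{\left(n \right)} = 291 n - -63 = 291 n + 63 = 63 + 291 n$)
$z{\left(h \right)} + k = \left(63 + 291 \left(-341\right)\right) + \frac{49}{25} = \left(63 - 99231\right) + \frac{49}{25} = -99168 + \frac{49}{25} = - \frac{2479151}{25}$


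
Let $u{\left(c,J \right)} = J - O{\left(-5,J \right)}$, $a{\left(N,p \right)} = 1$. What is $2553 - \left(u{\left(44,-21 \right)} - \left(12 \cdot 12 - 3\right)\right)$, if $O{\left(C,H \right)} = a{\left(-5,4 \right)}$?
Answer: $2716$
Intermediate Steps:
$O{\left(C,H \right)} = 1$
$u{\left(c,J \right)} = -1 + J$ ($u{\left(c,J \right)} = J - 1 = -1 + J$)
$2553 - \left(u{\left(44,-21 \right)} - \left(12 \cdot 12 - 3\right)\right) = 2553 - \left(\left(-1 - 21\right) - \left(12 \cdot 12 - 3\right)\right) = 2553 - \left(-22 - \left(144 - 3\right)\right) = 2553 - \left(-22 - 141\right) = 2553 - -163 = 2553 + 163 = 2716$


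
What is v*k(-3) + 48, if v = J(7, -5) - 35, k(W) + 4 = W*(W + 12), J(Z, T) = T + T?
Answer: 1443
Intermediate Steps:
J(Z, T) = 2*T
k(W) = -4 + W*(12 + W) (k(W) = -4 + W*(W + 12) = -4 + W*(12 + W))
v = -45 (v = 2*(-5) - 35 = -10 - 35 = -45)
v*k(-3) + 48 = -45*(-4 + (-3)² + 12*(-3)) + 48 = -45*(-4 + 9 - 36) + 48 = -45*(-31) + 48 = 1395 + 48 = 1443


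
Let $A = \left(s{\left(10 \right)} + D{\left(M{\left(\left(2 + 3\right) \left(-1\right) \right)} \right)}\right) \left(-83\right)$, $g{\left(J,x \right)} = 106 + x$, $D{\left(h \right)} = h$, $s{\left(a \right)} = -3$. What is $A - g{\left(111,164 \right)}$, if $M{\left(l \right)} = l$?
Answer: $394$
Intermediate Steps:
$A = 664$ ($A = \left(-3 + \left(2 + 3\right) \left(-1\right)\right) \left(-83\right) = \left(-3 + 5 \left(-1\right)\right) \left(-83\right) = \left(-3 - 5\right) \left(-83\right) = \left(-8\right) \left(-83\right) = 664$)
$A - g{\left(111,164 \right)} = 664 - \left(106 + 164\right) = 664 - 270 = 394$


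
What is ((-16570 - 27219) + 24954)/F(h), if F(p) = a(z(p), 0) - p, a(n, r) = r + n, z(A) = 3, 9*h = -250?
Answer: -169515/277 ≈ -611.97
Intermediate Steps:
h = -250/9 (h = (⅑)*(-250) = -250/9 ≈ -27.778)
a(n, r) = n + r
F(p) = 3 - p (F(p) = (3 + 0) - p = 3 - p)
((-16570 - 27219) + 24954)/F(h) = ((-16570 - 27219) + 24954)/(3 - 1*(-250/9)) = (-43789 + 24954)/(3 + 250/9) = -18835/277/9 = -18835*9/277 = -169515/277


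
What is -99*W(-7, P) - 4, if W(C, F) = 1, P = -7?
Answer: -103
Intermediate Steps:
-99*W(-7, P) - 4 = -99*1 - 4 = -99 - 4 = -103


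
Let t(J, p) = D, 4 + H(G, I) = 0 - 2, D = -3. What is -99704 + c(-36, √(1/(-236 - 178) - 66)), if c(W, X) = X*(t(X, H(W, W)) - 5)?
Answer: -99704 - 20*I*√50278/69 ≈ -99704.0 - 64.994*I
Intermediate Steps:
H(G, I) = -6 (H(G, I) = -4 + (0 - 2) = -4 - 2 = -6)
t(J, p) = -3
c(W, X) = -8*X (c(W, X) = X*(-3 - 5) = X*(-8) = -8*X)
-99704 + c(-36, √(1/(-236 - 178) - 66)) = -99704 - 8*√(1/(-236 - 178) - 66) = -99704 - 8*√(1/(-414) - 66) = -99704 - 8*√(-1/414 - 66) = -99704 - 20*I*√50278/69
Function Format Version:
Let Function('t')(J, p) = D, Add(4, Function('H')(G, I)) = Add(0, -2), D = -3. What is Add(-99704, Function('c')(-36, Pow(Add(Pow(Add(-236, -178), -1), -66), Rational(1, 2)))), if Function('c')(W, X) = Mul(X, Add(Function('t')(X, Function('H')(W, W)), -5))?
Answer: Add(-99704, Mul(Rational(-20, 69), I, Pow(50278, Rational(1, 2)))) ≈ Add(-99704., Mul(-64.994, I))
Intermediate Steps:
Function('H')(G, I) = -6 (Function('H')(G, I) = Add(-4, Add(0, -2)) = Add(-4, -2) = -6)
Function('t')(J, p) = -3
Function('c')(W, X) = Mul(-8, X) (Function('c')(W, X) = Mul(X, Add(-3, -5)) = Mul(X, -8) = Mul(-8, X))
Add(-99704, Function('c')(-36, Pow(Add(Pow(Add(-236, -178), -1), -66), Rational(1, 2)))) = Add(-99704, Mul(-8, Pow(Add(Pow(Add(-236, -178), -1), -66), Rational(1, 2)))) = Add(-99704, Mul(-8, Pow(Add(Pow(-414, -1), -66), Rational(1, 2)))) = Add(-99704, Mul(-8, Pow(Add(Rational(-1, 414), -66), Rational(1, 2)))) = Add(-99704, Mul(-8, Pow(Rational(-27325, 414), Rational(1, 2)))) = Add(-99704, Mul(-8, Mul(Rational(5, 138), I, Pow(50278, Rational(1, 2))))) = Add(-99704, Mul(Rational(-20, 69), I, Pow(50278, Rational(1, 2))))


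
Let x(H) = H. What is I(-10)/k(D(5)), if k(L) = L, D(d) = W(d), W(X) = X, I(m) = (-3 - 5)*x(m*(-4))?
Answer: -64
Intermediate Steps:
I(m) = 32*m (I(m) = (-3 - 5)*(m*(-4)) = -(-32)*m = 32*m)
D(d) = d
I(-10)/k(D(5)) = (32*(-10))/5 = -320*1/5 = -64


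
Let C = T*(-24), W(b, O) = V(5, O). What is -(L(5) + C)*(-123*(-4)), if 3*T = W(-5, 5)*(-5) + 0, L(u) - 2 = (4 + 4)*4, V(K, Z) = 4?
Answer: -95448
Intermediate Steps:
W(b, O) = 4
L(u) = 34 (L(u) = 2 + (4 + 4)*4 = 2 + 8*4 = 2 + 32 = 34)
T = -20/3 (T = (4*(-5) + 0)/3 = (-20 + 0)/3 = (1/3)*(-20) = -20/3 ≈ -6.6667)
C = 160 (C = -20/3*(-24) = 160)
-(L(5) + C)*(-123*(-4)) = -(34 + 160)*(-123*(-4)) = -194*492 = -1*95448 = -95448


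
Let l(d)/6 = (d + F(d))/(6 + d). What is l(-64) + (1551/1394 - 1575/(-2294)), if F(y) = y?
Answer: 348705450/23184311 ≈ 15.041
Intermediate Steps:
l(d) = 12*d/(6 + d) (l(d) = 6*((d + d)/(6 + d)) = 6*((2*d)/(6 + d)) = 6*(2*d/(6 + d)) = 12*d/(6 + d))
l(-64) + (1551/1394 - 1575/(-2294)) = 12*(-64)/(6 - 64) + (1551/1394 - 1575/(-2294)) = 12*(-64)/(-58) + (1551*(1/1394) - 1575*(-1/2294)) = 12*(-64)*(-1/58) + (1551/1394 + 1575/2294) = 384/29 + 1438386/799459 = 348705450/23184311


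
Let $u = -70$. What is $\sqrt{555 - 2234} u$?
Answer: $- 70 i \sqrt{1679} \approx - 2868.3 i$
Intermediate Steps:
$\sqrt{555 - 2234} u = \sqrt{555 - 2234} \left(-70\right) = \sqrt{-1679} \left(-70\right) = i \sqrt{1679} \left(-70\right) = - 70 i \sqrt{1679}$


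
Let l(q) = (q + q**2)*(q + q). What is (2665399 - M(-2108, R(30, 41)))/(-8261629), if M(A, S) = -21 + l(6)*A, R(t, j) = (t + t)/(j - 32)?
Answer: -3727852/8261629 ≈ -0.45122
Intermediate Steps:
R(t, j) = 2*t/(-32 + j) (R(t, j) = (2*t)/(-32 + j) = 2*t/(-32 + j))
l(q) = 2*q*(q + q**2) (l(q) = (q + q**2)*(2*q) = 2*q*(q + q**2))
M(A, S) = -21 + 504*A (M(A, S) = -21 + (2*6**2*(1 + 6))*A = -21 + (2*36*7)*A = -21 + 504*A)
(2665399 - M(-2108, R(30, 41)))/(-8261629) = (2665399 - (-21 + 504*(-2108)))/(-8261629) = (2665399 - (-21 - 1062432))*(-1/8261629) = (2665399 - 1*(-1062453))*(-1/8261629) = (2665399 + 1062453)*(-1/8261629) = 3727852*(-1/8261629) = -3727852/8261629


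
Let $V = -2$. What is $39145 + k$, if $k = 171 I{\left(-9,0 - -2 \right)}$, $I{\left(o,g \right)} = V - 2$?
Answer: $38461$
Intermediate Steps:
$I{\left(o,g \right)} = -4$ ($I{\left(o,g \right)} = -2 - 2 = -4$)
$k = -684$ ($k = 171 \left(-4\right) = -684$)
$39145 + k = 39145 - 684 = 38461$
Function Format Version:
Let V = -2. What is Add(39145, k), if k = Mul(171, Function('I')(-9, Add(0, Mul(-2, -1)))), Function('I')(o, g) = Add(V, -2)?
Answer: 38461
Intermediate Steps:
Function('I')(o, g) = -4 (Function('I')(o, g) = Add(-2, -2) = -4)
k = -684 (k = Mul(171, -4) = -684)
Add(39145, k) = Add(39145, -684) = 38461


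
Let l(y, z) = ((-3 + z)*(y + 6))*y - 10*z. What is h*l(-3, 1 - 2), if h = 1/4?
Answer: 23/2 ≈ 11.500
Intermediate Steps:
h = 1/4 ≈ 0.25000
l(y, z) = -10*z + y*(-3 + z)*(6 + y) (l(y, z) = ((-3 + z)*(6 + y))*y - 10*z = y*(-3 + z)*(6 + y) - 10*z = -10*z + y*(-3 + z)*(6 + y))
h*l(-3, 1 - 2) = (-18*(-3) - 10*(1 - 2) - 3*(-3)**2 + (1 - 2)*(-3)**2 + 6*(-3)*(1 - 2))/4 = (54 - 10*(-1) - 3*9 - 1*9 + 6*(-3)*(-1))/4 = (54 + 10 - 27 - 9 + 18)/4 = (1/4)*46 = 23/2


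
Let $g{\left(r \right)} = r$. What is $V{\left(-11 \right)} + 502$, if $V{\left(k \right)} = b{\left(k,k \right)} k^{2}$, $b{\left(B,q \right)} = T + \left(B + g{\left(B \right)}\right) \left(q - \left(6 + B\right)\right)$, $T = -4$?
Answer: $15990$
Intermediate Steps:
$b{\left(B,q \right)} = -4 + 2 B \left(-6 + q - B\right)$ ($b{\left(B,q \right)} = -4 + \left(B + B\right) \left(q - \left(6 + B\right)\right) = -4 + 2 B \left(q - \left(6 + B\right)\right) = -4 + 2 B \left(-6 + q - B\right)$)
$V{\left(k \right)} = k^{2} \left(-4 - 12 k\right)$ ($V{\left(k \right)} = \left(-4 - 12 k - 2 k^{2} + 2 k k\right) k^{2} = \left(-4 - 12 k - 2 k^{2} + 2 k^{2}\right) k^{2} = \left(-4 - 12 k\right) k^{2} = k^{2} \left(-4 - 12 k\right)$)
$V{\left(-11 \right)} + 502 = \left(-11\right)^{2} \left(-4 - -132\right) + 502 = 121 \left(-4 + 132\right) + 502 = 121 \cdot 128 + 502 = 15488 + 502 = 15990$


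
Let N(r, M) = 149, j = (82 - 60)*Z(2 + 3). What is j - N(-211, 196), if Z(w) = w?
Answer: -39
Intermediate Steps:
j = 110 (j = (82 - 60)*(2 + 3) = 22*5 = 110)
j - N(-211, 196) = 110 - 1*149 = 110 - 149 = -39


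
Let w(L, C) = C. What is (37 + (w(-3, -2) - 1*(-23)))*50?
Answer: 2900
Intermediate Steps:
(37 + (w(-3, -2) - 1*(-23)))*50 = (37 + (-2 - 1*(-23)))*50 = (37 + (-2 + 23))*50 = (37 + 21)*50 = 58*50 = 2900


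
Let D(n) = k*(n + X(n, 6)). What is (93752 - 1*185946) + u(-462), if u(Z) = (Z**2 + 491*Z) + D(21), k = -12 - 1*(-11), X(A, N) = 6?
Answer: -105619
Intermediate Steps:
k = -1 (k = -12 + 11 = -1)
D(n) = -6 - n (D(n) = -(n + 6) = -(6 + n) = -6 - n)
u(Z) = -27 + Z**2 + 491*Z (u(Z) = (Z**2 + 491*Z) + (-6 - 1*21) = (Z**2 + 491*Z) + (-6 - 21) = (Z**2 + 491*Z) - 27 = -27 + Z**2 + 491*Z)
(93752 - 1*185946) + u(-462) = (93752 - 1*185946) + (-27 + (-462)**2 + 491*(-462)) = (93752 - 185946) + (-27 + 213444 - 226842) = -92194 - 13425 = -105619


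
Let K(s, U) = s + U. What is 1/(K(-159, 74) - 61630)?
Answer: -1/61715 ≈ -1.6204e-5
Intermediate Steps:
K(s, U) = U + s
1/(K(-159, 74) - 61630) = 1/((74 - 159) - 61630) = 1/(-85 - 61630) = 1/(-61715) = -1/61715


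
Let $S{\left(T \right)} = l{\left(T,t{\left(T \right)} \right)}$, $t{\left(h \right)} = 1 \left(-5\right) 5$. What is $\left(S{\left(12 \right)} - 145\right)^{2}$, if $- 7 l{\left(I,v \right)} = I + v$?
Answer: $\frac{1004004}{49} \approx 20490.0$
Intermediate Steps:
$t{\left(h \right)} = -25$ ($t{\left(h \right)} = \left(-5\right) 5 = -25$)
$l{\left(I,v \right)} = - \frac{I}{7} - \frac{v}{7}$ ($l{\left(I,v \right)} = - \frac{I + v}{7} = - \frac{I}{7} - \frac{v}{7}$)
$S{\left(T \right)} = \frac{25}{7} - \frac{T}{7}$ ($S{\left(T \right)} = - \frac{T}{7} - - \frac{25}{7} = - \frac{T}{7} + \frac{25}{7} = \frac{25}{7} - \frac{T}{7}$)
$\left(S{\left(12 \right)} - 145\right)^{2} = \left(\left(\frac{25}{7} - \frac{12}{7}\right) - 145\right)^{2} = \left(\frac{13}{7} - 145\right)^{2} = \left(- \frac{1002}{7}\right)^{2} = \frac{1004004}{49}$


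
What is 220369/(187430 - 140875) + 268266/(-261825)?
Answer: 3013932653/812617525 ≈ 3.7089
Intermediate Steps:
220369/(187430 - 140875) + 268266/(-261825) = 220369/46555 + 268266*(-1/261825) = 220369*(1/46555) - 89422/87275 = 220369/46555 - 89422/87275 = 3013932653/812617525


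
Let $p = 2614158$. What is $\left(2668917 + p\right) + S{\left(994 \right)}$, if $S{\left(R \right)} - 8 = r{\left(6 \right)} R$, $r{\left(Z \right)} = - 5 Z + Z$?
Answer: $5259227$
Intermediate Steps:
$r{\left(Z \right)} = - 4 Z$
$S{\left(R \right)} = 8 - 24 R$ ($S{\left(R \right)} = 8 + \left(-4\right) 6 R = 8 - 24 R$)
$\left(2668917 + p\right) + S{\left(994 \right)} = \left(2668917 + 2614158\right) + \left(8 - 23856\right) = 5283075 + \left(8 - 23856\right) = 5283075 - 23848 = 5259227$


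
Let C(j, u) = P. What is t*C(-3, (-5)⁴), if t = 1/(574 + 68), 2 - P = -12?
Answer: 7/321 ≈ 0.021807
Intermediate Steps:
P = 14 (P = 2 - 1*(-12) = 2 + 12 = 14)
C(j, u) = 14
t = 1/642 ≈ 0.0015576
t*C(-3, (-5)⁴) = (1/642)*14 = 7/321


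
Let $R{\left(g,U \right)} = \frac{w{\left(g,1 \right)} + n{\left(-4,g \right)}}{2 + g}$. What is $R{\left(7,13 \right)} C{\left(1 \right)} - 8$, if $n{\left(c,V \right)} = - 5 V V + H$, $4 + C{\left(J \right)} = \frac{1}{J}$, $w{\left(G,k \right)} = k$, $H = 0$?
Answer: $\frac{220}{3} \approx 73.333$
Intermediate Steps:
$C{\left(J \right)} = -4 + \frac{1}{J}$
$n{\left(c,V \right)} = - 5 V^{2}$ ($n{\left(c,V \right)} = - 5 V V + 0 = - 5 V^{2} + 0 = - 5 V^{2}$)
$R{\left(g,U \right)} = \frac{1 - 5 g^{2}}{2 + g}$
$R{\left(7,13 \right)} C{\left(1 \right)} - 8 = \frac{1 - 5 \cdot 7^{2}}{2 + 7} \left(-4 + 1^{-1}\right) - 8 = \frac{1 - 245}{9} \left(-4 + 1\right) - 8 = \frac{1 - 245}{9} \left(-3\right) - 8 = \frac{1}{9} \left(-244\right) \left(-3\right) - 8 = \left(- \frac{244}{9}\right) \left(-3\right) - 8 = \frac{244}{3} - 8 = \frac{220}{3}$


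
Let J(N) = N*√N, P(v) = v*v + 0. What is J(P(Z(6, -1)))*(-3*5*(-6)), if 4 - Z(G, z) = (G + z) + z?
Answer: 0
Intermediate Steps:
Z(G, z) = 4 - G - 2*z (Z(G, z) = 4 - ((G + z) + z) = 4 - (G + 2*z) = 4 + (-G - 2*z) = 4 - G - 2*z)
P(v) = v² (P(v) = v² + 0 = v²)
J(N) = N^(3/2)
J(P(Z(6, -1)))*(-3*5*(-6)) = ((4 - 1*6 - 2*(-1))²)^(3/2)*(-3*5*(-6)) = ((4 - 6 + 2)²)^(3/2)*(-15*(-6)) = (0²)^(3/2)*90 = 0^(3/2)*90 = 0*90 = 0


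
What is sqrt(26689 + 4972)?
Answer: sqrt(31661) ≈ 177.94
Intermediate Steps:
sqrt(26689 + 4972) = sqrt(31661)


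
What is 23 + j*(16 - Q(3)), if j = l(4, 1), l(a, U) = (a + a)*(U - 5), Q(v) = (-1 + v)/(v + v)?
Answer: -1435/3 ≈ -478.33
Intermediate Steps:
Q(v) = (-1 + v)/(2*v) (Q(v) = (-1 + v)/((2*v)) = (-1 + v)*(1/(2*v)) = (-1 + v)/(2*v))
l(a, U) = 2*a*(-5 + U) (l(a, U) = (2*a)*(-5 + U) = 2*a*(-5 + U))
j = -32 (j = 2*4*(-5 + 1) = 2*4*(-4) = -32)
23 + j*(16 - Q(3)) = 23 - 32*(16 - (-1 + 3)/(2*3)) = 23 - 32*(16 - 2/(2*3)) = 23 - 32*(16 - 1*⅓) = 23 - 32*(16 - ⅓) = 23 - 32*47/3 = 23 - 1504/3 = -1435/3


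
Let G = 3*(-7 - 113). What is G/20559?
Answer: -120/6853 ≈ -0.017511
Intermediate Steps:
G = -360 (G = 3*(-120) = -360)
G/20559 = -360/20559 = -360*1/20559 = -120/6853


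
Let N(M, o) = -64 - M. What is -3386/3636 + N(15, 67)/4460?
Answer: -3847201/4054140 ≈ -0.94896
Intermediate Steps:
-3386/3636 + N(15, 67)/4460 = -3386/3636 + (-64 - 1*15)/4460 = -3386*1/3636 + (-64 - 15)*(1/4460) = -1693/1818 - 79*1/4460 = -1693/1818 - 79/4460 = -3847201/4054140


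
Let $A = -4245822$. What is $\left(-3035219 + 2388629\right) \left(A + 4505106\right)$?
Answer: $-167650441560$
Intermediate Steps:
$\left(-3035219 + 2388629\right) \left(A + 4505106\right) = \left(-3035219 + 2388629\right) \left(-4245822 + 4505106\right) = \left(-646590\right) 259284 = -167650441560$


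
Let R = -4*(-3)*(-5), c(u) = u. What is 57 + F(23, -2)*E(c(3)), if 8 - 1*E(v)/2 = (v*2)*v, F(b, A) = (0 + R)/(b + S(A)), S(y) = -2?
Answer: 799/7 ≈ 114.14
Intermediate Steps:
R = -60 (R = 12*(-5) = -60)
F(b, A) = -60/(-2 + b) (F(b, A) = (0 - 60)/(b - 2) = -60/(-2 + b))
E(v) = 16 - 4*v² (E(v) = 16 - 2*v*2*v = 16 - 2*2*v*v = 16 - 4*v²)
57 + F(23, -2)*E(c(3)) = 57 + (-60/(-2 + 23))*(16 - 4*3²) = 57 + (-60/21)*(16 - 4*9) = 57 + (-60*1/21)*(16 - 36) = 57 - 20/7*(-20) = 57 + 400/7 = 799/7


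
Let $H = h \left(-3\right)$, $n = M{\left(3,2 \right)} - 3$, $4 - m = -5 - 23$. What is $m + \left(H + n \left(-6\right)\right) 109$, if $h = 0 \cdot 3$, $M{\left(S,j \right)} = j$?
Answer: $686$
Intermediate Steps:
$h = 0$
$m = 32$ ($m = 4 - \left(-5 - 23\right) = 4 - -28 = 4 + 28 = 32$)
$n = -1$ ($n = 2 - 3 = -1$)
$H = 0$ ($H = 0 \left(-3\right) = 0$)
$m + \left(H + n \left(-6\right)\right) 109 = 32 + \left(0 - -6\right) 109 = 32 + \left(0 + 6\right) 109 = 32 + 6 \cdot 109 = 32 + 654 = 686$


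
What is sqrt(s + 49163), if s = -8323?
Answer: 2*sqrt(10210) ≈ 202.09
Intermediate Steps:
sqrt(s + 49163) = sqrt(-8323 + 49163) = sqrt(40840) = 2*sqrt(10210)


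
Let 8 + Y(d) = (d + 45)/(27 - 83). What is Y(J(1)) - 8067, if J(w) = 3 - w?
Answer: -452247/56 ≈ -8075.8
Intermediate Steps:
Y(d) = -493/56 - d/56 (Y(d) = -8 + (d + 45)/(27 - 83) = -8 + (45 + d)/(-56) = -8 + (45 + d)*(-1/56) = -8 + (-45/56 - d/56) = -493/56 - d/56)
Y(J(1)) - 8067 = (-493/56 - (3 - 1*1)/56) - 8067 = (-493/56 - (3 - 1)/56) - 8067 = (-493/56 - 1/56*2) - 8067 = (-493/56 - 1/28) - 8067 = -495/56 - 8067 = -452247/56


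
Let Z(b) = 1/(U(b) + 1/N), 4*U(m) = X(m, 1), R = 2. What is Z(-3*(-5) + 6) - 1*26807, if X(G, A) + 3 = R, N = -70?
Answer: -991999/37 ≈ -26811.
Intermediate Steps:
X(G, A) = -1 (X(G, A) = -3 + 2 = -1)
U(m) = -¼ (U(m) = (¼)*(-1) = -¼)
Z(b) = -140/37 (Z(b) = 1/(-¼ + 1/(-70)) = 1/(-¼ - 1/70) = 1/(-37/140) = -140/37)
Z(-3*(-5) + 6) - 1*26807 = -140/37 - 1*26807 = -140/37 - 26807 = -991999/37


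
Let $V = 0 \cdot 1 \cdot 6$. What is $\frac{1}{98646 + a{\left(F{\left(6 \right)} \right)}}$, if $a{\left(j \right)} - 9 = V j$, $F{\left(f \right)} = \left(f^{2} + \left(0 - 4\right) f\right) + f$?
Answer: $\frac{1}{98655} \approx 1.0136 \cdot 10^{-5}$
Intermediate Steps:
$V = 0$ ($V = 0 \cdot 6 = 0$)
$F{\left(f \right)} = f^{2} - 3 f$ ($F{\left(f \right)} = \left(f^{2} + \left(0 - 4\right) f\right) + f = \left(f^{2} - 4 f\right) + f = f^{2} - 3 f$)
$a{\left(j \right)} = 9$ ($a{\left(j \right)} = 9 + 0 j = 9 + 0 = 9$)
$\frac{1}{98646 + a{\left(F{\left(6 \right)} \right)}} = \frac{1}{98646 + 9} = \frac{1}{98655}$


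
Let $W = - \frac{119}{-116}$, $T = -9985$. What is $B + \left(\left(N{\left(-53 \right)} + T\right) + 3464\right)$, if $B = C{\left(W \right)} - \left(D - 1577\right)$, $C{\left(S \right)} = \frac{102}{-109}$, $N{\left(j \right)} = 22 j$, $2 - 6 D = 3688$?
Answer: $- \frac{1797389}{327} \approx -5496.6$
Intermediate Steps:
$D = - \frac{1843}{3}$ ($D = \frac{1}{3} - \frac{1844}{3} = - \frac{1843}{3} \approx -614.33$)
$W = \frac{119}{116}$ ($W = \left(-119\right) \left(- \frac{1}{116}\right) = \frac{119}{116} \approx 1.0259$)
$C{\left(S \right)} = - \frac{102}{109}$ ($C{\left(S \right)} = 102 \left(- \frac{1}{109}\right) = - \frac{102}{109}$)
$B = \frac{716260}{327}$ ($B = - \frac{102}{109} - \left(- \frac{1843}{3} - 1577\right) = - \frac{102}{109} - - \frac{6574}{3} = - \frac{102}{109} + \frac{6574}{3} = \frac{716260}{327} \approx 2190.4$)
$B + \left(\left(N{\left(-53 \right)} + T\right) + 3464\right) = \frac{716260}{327} + \left(\left(22 \left(-53\right) - 9985\right) + 3464\right) = \frac{716260}{327} + \left(\left(-1166 - 9985\right) + 3464\right) = \frac{716260}{327} + \left(-11151 + 3464\right) = \frac{716260}{327} - 7687 = - \frac{1797389}{327}$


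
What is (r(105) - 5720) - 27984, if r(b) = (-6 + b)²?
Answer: -23903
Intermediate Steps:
(r(105) - 5720) - 27984 = ((-6 + 105)² - 5720) - 27984 = (99² - 5720) - 27984 = (9801 - 5720) - 27984 = 4081 - 27984 = -23903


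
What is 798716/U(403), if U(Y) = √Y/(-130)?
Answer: -7987160*√403/31 ≈ -5.1723e+6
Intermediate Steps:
U(Y) = -√Y/130
798716/U(403) = 798716/((-√403/130)) = 798716*(-10*√403/31) = -7987160*√403/31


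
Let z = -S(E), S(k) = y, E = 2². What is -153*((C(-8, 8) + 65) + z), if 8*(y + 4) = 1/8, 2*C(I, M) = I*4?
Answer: -518823/64 ≈ -8106.6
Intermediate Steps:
C(I, M) = 2*I (C(I, M) = (I*4)/2 = (4*I)/2 = 2*I)
E = 4
y = -255/64 (y = -4 + (⅛)/8 = -4 + (⅛)*(⅛) = -4 + 1/64 = -255/64 ≈ -3.9844)
S(k) = -255/64
z = 255/64 (z = -1*(-255/64) = 255/64 ≈ 3.9844)
-153*((C(-8, 8) + 65) + z) = -153*((2*(-8) + 65) + 255/64) = -153*((-16 + 65) + 255/64) = -153*(49 + 255/64) = -153*3391/64 = -518823/64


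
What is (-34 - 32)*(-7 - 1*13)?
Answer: 1320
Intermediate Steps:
(-34 - 32)*(-7 - 1*13) = -66*(-7 - 13) = -66*(-20) = 1320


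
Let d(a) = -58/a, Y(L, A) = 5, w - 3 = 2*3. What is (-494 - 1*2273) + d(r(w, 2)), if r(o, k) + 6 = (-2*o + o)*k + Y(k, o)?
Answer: -52515/19 ≈ -2763.9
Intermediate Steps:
w = 9 (w = 3 + 2*3 = 3 + 6 = 9)
r(o, k) = -1 - k*o (r(o, k) = -6 + ((-2*o + o)*k + 5) = -6 + ((-o)*k + 5) = -6 + (-k*o + 5) = -6 + (5 - k*o) = -1 - k*o)
(-494 - 1*2273) + d(r(w, 2)) = (-494 - 1*2273) - 58/(-1 - 1*2*9) = (-494 - 2273) - 58/(-1 - 18) = -2767 - 58/(-19) = -2767 - 58*(-1/19) = -2767 + 58/19 = -52515/19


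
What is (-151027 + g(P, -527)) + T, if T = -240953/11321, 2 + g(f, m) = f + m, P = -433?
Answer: -1720908422/11321 ≈ -1.5201e+5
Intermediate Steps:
g(f, m) = -2 + f + m (g(f, m) = -2 + (f + m) = -2 + f + m)
T = -240953/11321 (T = -240953*1/11321 = -240953/11321 ≈ -21.284)
(-151027 + g(P, -527)) + T = (-151027 + (-2 - 433 - 527)) - 240953/11321 = (-151027 - 962) - 240953/11321 = -151989 - 240953/11321 = -1720908422/11321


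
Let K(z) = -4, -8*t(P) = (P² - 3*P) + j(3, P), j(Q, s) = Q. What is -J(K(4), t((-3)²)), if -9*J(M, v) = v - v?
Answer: 0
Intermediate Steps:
t(P) = -3/8 - P²/8 + 3*P/8 (t(P) = -((P² - 3*P) + 3)/8 = -(3 + P² - 3*P)/8 = -3/8 - P²/8 + 3*P/8)
J(M, v) = 0 (J(M, v) = -(v - v)/9 = -⅑*0 = 0)
-J(K(4), t((-3)²)) = -1*0 = 0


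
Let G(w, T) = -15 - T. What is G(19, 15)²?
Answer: 900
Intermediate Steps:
G(19, 15)² = (-15 - 1*15)² = (-15 - 15)² = (-30)² = 900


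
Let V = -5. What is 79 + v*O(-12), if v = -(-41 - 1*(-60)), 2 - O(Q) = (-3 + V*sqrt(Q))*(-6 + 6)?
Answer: 41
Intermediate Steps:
O(Q) = 2 (O(Q) = 2 - (-3 - 5*sqrt(Q))*(-6 + 6) = 2 - (-3 - 5*sqrt(Q))*0 = 2 - 1*0 = 2 + 0 = 2)
v = -19 (v = -(-41 + 60) = -1*19 = -19)
79 + v*O(-12) = 79 - 19*2 = 79 - 38 = 41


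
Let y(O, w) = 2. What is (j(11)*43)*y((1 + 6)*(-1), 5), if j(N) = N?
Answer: 946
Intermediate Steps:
(j(11)*43)*y((1 + 6)*(-1), 5) = (11*43)*2 = 473*2 = 946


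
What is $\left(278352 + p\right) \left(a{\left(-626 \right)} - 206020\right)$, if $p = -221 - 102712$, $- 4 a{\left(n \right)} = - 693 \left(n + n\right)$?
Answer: $-74189782251$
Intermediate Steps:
$a{\left(n \right)} = \frac{693 n}{2}$ ($a{\left(n \right)} = - \frac{\left(-693\right) \left(n + n\right)}{4} = - \frac{\left(-693\right) 2 n}{4} = - \frac{\left(-1386\right) n}{4} = \frac{693 n}{2}$)
$p = -102933$ ($p = -221 - 102712 = -102933$)
$\left(278352 + p\right) \left(a{\left(-626 \right)} - 206020\right) = \left(278352 - 102933\right) \left(\frac{693}{2} \left(-626\right) - 206020\right) = 175419 \left(-216909 - 206020\right) = 175419 \left(-422929\right) = -74189782251$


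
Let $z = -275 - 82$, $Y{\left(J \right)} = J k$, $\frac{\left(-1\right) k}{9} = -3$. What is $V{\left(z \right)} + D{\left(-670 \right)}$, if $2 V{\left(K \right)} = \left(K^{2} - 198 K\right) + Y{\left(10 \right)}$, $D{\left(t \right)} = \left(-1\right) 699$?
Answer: $\frac{197007}{2} \approx 98504.0$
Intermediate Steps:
$k = 27$ ($k = \left(-9\right) \left(-3\right) = 27$)
$Y{\left(J \right)} = 27 J$ ($Y{\left(J \right)} = J 27 = 27 J$)
$D{\left(t \right)} = -699$
$z = -357$ ($z = -275 + \left(-161 + 79\right) = -275 - 82 = -357$)
$V{\left(K \right)} = 135 + \frac{K^{2}}{2} - 99 K$ ($V{\left(K \right)} = \frac{\left(K^{2} - 198 K\right) + 27 \cdot 10}{2} = \frac{\left(K^{2} - 198 K\right) + 270}{2} = \frac{270 + K^{2} - 198 K}{2} = 135 + \frac{K^{2}}{2} - 99 K$)
$V{\left(z \right)} + D{\left(-670 \right)} = \left(135 + \frac{\left(-357\right)^{2}}{2} - -35343\right) - 699 = \left(135 + \frac{1}{2} \cdot 127449 + 35343\right) - 699 = \left(135 + \frac{127449}{2} + 35343\right) - 699 = \frac{198405}{2} - 699 = \frac{197007}{2}$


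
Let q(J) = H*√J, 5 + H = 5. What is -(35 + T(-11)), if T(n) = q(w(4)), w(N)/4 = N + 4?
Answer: -35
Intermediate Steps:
H = 0 (H = -5 + 5 = 0)
w(N) = 16 + 4*N (w(N) = 4*(N + 4) = 4*(4 + N) = 16 + 4*N)
q(J) = 0 (q(J) = 0*√J = 0)
T(n) = 0
-(35 + T(-11)) = -(35 + 0) = -1*35 = -35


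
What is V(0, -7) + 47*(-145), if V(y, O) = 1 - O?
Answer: -6807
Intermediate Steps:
V(0, -7) + 47*(-145) = (1 - 1*(-7)) + 47*(-145) = (1 + 7) - 6815 = 8 - 6815 = -6807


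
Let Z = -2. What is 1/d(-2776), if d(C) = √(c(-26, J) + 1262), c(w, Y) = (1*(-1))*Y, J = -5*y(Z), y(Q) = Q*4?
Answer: √1222/1222 ≈ 0.028606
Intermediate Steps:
y(Q) = 4*Q
J = 40 (J = -20*(-2) = -5*(-8) = 40)
c(w, Y) = -Y
d(C) = √1222 (d(C) = √(-1*40 + 1262) = √(-40 + 1262) = √1222)
1/d(-2776) = 1/(√1222) = √1222/1222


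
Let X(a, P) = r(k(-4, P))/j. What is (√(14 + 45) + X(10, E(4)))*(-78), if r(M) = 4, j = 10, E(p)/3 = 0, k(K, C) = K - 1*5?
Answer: -156/5 - 78*√59 ≈ -630.33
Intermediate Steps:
k(K, C) = -5 + K (k(K, C) = K - 5 = -5 + K)
E(p) = 0 (E(p) = 3*0 = 0)
X(a, P) = ⅖ (X(a, P) = 4/10 = 4*(⅒) = ⅖)
(√(14 + 45) + X(10, E(4)))*(-78) = (√(14 + 45) + ⅖)*(-78) = (√59 + ⅖)*(-78) = (⅖ + √59)*(-78) = -156/5 - 78*√59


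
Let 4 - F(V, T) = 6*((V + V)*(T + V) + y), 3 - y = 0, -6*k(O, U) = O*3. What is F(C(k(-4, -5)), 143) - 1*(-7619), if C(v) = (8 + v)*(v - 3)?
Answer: 23565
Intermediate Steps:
k(O, U) = -O/2 (k(O, U) = -O*3/6 = -O/2)
y = 3 (y = 3 - 1*0 = 3 + 0 = 3)
C(v) = (-3 + v)*(8 + v) (C(v) = (8 + v)*(-3 + v) = (-3 + v)*(8 + v))
F(V, T) = -14 - 12*V*(T + V) (F(V, T) = 4 - 6*((V + V)*(T + V) + 3) = 4 - 6*((2*V)*(T + V) + 3) = 4 - 6*(2*V*(T + V) + 3) = 4 - 6*(3 + 2*V*(T + V)) = 4 - (18 + 12*V*(T + V)) = 4 + (-18 - 12*V*(T + V)) = -14 - 12*V*(T + V))
F(C(k(-4, -5)), 143) - 1*(-7619) = (-14 - 12*(-24 + (-½*(-4))² + 5*(-½*(-4)))² - 12*143*(-24 + (-½*(-4))² + 5*(-½*(-4)))) - 1*(-7619) = (-14 - 12*(-24 + 2² + 5*2)² - 12*143*(-24 + 2² + 5*2)) + 7619 = (-14 - 12*(-24 + 4 + 10)² - 12*143*(-24 + 4 + 10)) + 7619 = (-14 - 12*(-10)² - 12*143*(-10)) + 7619 = (-14 - 12*100 + 17160) + 7619 = (-14 - 1200 + 17160) + 7619 = 15946 + 7619 = 23565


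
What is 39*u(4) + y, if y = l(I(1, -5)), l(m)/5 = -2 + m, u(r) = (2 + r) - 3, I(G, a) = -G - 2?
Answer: 92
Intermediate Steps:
I(G, a) = -2 - G
u(r) = -1 + r
l(m) = -10 + 5*m (l(m) = 5*(-2 + m) = -10 + 5*m)
y = -25 (y = -10 + 5*(-2 - 1*1) = -10 + 5*(-2 - 1) = -10 + 5*(-3) = -10 - 15 = -25)
39*u(4) + y = 39*(-1 + 4) - 25 = 39*3 - 25 = 117 - 25 = 92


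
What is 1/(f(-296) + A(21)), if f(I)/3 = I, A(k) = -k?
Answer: -1/909 ≈ -0.0011001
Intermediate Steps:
f(I) = 3*I
1/(f(-296) + A(21)) = 1/(3*(-296) - 1*21) = 1/(-888 - 21) = 1/(-909) = -1/909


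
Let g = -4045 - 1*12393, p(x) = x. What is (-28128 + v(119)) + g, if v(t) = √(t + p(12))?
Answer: -44566 + √131 ≈ -44555.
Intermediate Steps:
v(t) = √(12 + t) (v(t) = √(t + 12) = √(12 + t))
g = -16438 (g = -4045 - 12393 = -16438)
(-28128 + v(119)) + g = (-28128 + √(12 + 119)) - 16438 = (-28128 + √131) - 16438 = -44566 + √131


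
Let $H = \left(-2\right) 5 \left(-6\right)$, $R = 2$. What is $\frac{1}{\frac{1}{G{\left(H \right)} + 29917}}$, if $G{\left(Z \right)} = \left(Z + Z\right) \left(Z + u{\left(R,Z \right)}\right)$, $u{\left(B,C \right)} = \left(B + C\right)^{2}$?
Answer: $498397$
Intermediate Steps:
$H = 60$ ($H = \left(-10\right) \left(-6\right) = 60$)
$G{\left(Z \right)} = 2 Z \left(Z + \left(2 + Z\right)^{2}\right)$ ($G{\left(Z \right)} = \left(Z + Z\right) \left(Z + \left(2 + Z\right)^{2}\right) = 2 Z \left(Z + \left(2 + Z\right)^{2}\right)$)
$\frac{1}{\frac{1}{G{\left(H \right)} + 29917}} = \frac{1}{\frac{1}{2 \cdot 60 \left(60 + \left(2 + 60\right)^{2}\right) + 29917}} = \frac{1}{\frac{1}{2 \cdot 60 \left(60 + 62^{2}\right) + 29917}} = \frac{1}{\frac{1}{2 \cdot 60 \left(60 + 3844\right) + 29917}} = \frac{1}{\frac{1}{2 \cdot 60 \cdot 3904 + 29917}} = \frac{1}{\frac{1}{468480 + 29917}} = \frac{1}{\frac{1}{498397}} = 498397$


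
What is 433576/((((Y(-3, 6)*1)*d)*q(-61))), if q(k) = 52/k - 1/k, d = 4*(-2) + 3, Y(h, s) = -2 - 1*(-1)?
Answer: -26448136/255 ≈ -1.0372e+5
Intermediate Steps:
Y(h, s) = -1 (Y(h, s) = -2 + 1 = -1)
d = -5 (d = -8 + 3 = -5)
q(k) = 51/k
433576/((((Y(-3, 6)*1)*d)*q(-61))) = 433576/(((-1*1*(-5))*(51/(-61)))) = 433576/(((-1*(-5))*(51*(-1/61)))) = 433576/((5*(-51/61))) = 433576/(-255/61) = 433576*(-61/255) = -26448136/255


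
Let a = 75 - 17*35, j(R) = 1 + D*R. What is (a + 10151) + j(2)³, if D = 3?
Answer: 9974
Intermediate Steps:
j(R) = 1 + 3*R
a = -520 (a = 75 - 595 = -520)
(a + 10151) + j(2)³ = (-520 + 10151) + (1 + 3*2)³ = 9631 + (1 + 6)³ = 9631 + 7³ = 9631 + 343 = 9974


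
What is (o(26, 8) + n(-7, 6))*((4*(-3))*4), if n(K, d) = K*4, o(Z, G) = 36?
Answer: -384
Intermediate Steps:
n(K, d) = 4*K
(o(26, 8) + n(-7, 6))*((4*(-3))*4) = (36 + 4*(-7))*((4*(-3))*4) = (36 - 28)*(-12*4) = 8*(-48) = -384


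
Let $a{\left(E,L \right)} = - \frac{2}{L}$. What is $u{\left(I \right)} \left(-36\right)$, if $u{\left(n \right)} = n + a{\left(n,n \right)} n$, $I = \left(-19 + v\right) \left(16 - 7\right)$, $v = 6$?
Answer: $4284$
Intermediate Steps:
$I = -117$ ($I = \left(-19 + 6\right) \left(16 - 7\right) = \left(-13\right) 9 = -117$)
$u{\left(n \right)} = -2 + n$ ($u{\left(n \right)} = n + - \frac{2}{n} n = n - 2 = -2 + n$)
$u{\left(I \right)} \left(-36\right) = \left(-2 - 117\right) \left(-36\right) = \left(-119\right) \left(-36\right) = 4284$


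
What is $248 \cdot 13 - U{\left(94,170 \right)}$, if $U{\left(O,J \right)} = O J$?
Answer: $-12756$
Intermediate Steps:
$U{\left(O,J \right)} = J O$
$248 \cdot 13 - U{\left(94,170 \right)} = 248 \cdot 13 - 170 \cdot 94 = 3224 - 15980 = -12756$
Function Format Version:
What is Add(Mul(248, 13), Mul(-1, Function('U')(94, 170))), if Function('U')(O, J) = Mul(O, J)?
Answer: -12756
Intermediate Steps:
Function('U')(O, J) = Mul(J, O)
Add(Mul(248, 13), Mul(-1, Function('U')(94, 170))) = Add(Mul(248, 13), Mul(-1, Mul(170, 94))) = Add(3224, Mul(-1, 15980)) = Add(3224, -15980) = -12756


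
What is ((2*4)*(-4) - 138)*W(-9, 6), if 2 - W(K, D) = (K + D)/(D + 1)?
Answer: -2890/7 ≈ -412.86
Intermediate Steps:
W(K, D) = 2 - (D + K)/(1 + D) (W(K, D) = 2 - (K + D)/(D + 1) = 2 - (D + K)/(1 + D))
((2*4)*(-4) - 138)*W(-9, 6) = ((2*4)*(-4) - 138)*((2 + 6 - 1*(-9))/(1 + 6)) = (8*(-4) - 138)*((2 + 6 + 9)/7) = (-32 - 138)*((⅐)*17) = -170*17/7 = -2890/7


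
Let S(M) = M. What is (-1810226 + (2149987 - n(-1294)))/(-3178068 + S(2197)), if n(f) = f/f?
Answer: -339760/3175871 ≈ -0.10698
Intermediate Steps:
n(f) = 1
(-1810226 + (2149987 - n(-1294)))/(-3178068 + S(2197)) = (-1810226 + (2149987 - 1*1))/(-3178068 + 2197) = (-1810226 + (2149987 - 1))/(-3175871) = (-1810226 + 2149986)*(-1/3175871) = 339760*(-1/3175871) = -339760/3175871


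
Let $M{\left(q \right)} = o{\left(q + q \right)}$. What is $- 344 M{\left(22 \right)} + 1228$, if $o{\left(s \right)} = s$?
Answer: $-13908$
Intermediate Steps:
$M{\left(q \right)} = 2 q$ ($M{\left(q \right)} = q + q = 2 q$)
$- 344 M{\left(22 \right)} + 1228 = - 344 \cdot 2 \cdot 22 + 1228 = \left(-344\right) 44 + 1228 = -15136 + 1228 = -13908$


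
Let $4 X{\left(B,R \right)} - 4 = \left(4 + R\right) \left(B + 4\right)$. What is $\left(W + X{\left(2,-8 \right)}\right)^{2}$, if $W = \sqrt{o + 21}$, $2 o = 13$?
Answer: $\frac{\left(10 - \sqrt{110}\right)^{2}}{4} \approx 0.059558$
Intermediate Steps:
$o = \frac{13}{2}$ ($o = \frac{1}{2} \cdot 13 = \frac{13}{2} \approx 6.5$)
$X{\left(B,R \right)} = 1 + \frac{\left(4 + B\right) \left(4 + R\right)}{4}$ ($X{\left(B,R \right)} = 1 + \frac{\left(4 + R\right) \left(B + 4\right)}{4} = 1 + \frac{\left(4 + R\right) \left(4 + B\right)}{4} = 1 + \frac{\left(4 + B\right) \left(4 + R\right)}{4}$)
$W = \frac{\sqrt{110}}{2}$ ($W = \sqrt{\frac{13}{2} + 21} = \sqrt{\frac{55}{2}} = \frac{\sqrt{110}}{2} \approx 5.244$)
$\left(W + X{\left(2,-8 \right)}\right)^{2} = \left(\frac{\sqrt{110}}{2} + \left(5 + 2 - 8 + \frac{1}{4} \cdot 2 \left(-8\right)\right)\right)^{2} = \left(\frac{\sqrt{110}}{2} + \left(5 + 2 - 8 - 4\right)\right)^{2} = \left(\frac{\sqrt{110}}{2} - 5\right)^{2} = \left(-5 + \frac{\sqrt{110}}{2}\right)^{2}$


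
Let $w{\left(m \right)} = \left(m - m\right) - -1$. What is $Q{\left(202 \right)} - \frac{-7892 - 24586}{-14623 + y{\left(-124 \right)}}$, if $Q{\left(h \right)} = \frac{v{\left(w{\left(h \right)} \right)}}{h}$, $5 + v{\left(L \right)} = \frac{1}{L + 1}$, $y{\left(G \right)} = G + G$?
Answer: $- \frac{4418317}{2002628} \approx -2.2063$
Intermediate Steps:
$y{\left(G \right)} = 2 G$
$w{\left(m \right)} = 1$ ($w{\left(m \right)} = 0 + 1 = 1$)
$v{\left(L \right)} = -5 + \frac{1}{1 + L}$ ($v{\left(L \right)} = -5 + \frac{1}{L + 1} = -5 + \frac{1}{1 + L}$)
$Q{\left(h \right)} = - \frac{9}{2 h}$ ($Q{\left(h \right)} = \frac{\frac{1}{1 + 1} \left(-4 - 5\right)}{h} = \frac{\frac{1}{2} \left(-4 - 5\right)}{h} = \frac{\frac{1}{2} \left(-9\right)}{h} = - \frac{9}{2 h}$)
$Q{\left(202 \right)} - \frac{-7892 - 24586}{-14623 + y{\left(-124 \right)}} = - \frac{9}{2 \cdot 202} - \frac{-7892 - 24586}{-14623 + 2 \left(-124\right)} = \left(- \frac{9}{2}\right) \frac{1}{202} - - \frac{32478}{-14623 - 248} = - \frac{9}{404} - - \frac{32478}{-14871} = - \frac{9}{404} - \left(-32478\right) \left(- \frac{1}{14871}\right) = - \frac{9}{404} - \frac{10826}{4957} = - \frac{4418317}{2002628}$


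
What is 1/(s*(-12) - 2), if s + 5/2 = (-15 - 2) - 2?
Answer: 1/256 ≈ 0.0039063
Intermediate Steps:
s = -43/2 (s = -5/2 + ((-15 - 2) - 2) = -5/2 + (-17 - 2) = -5/2 - 19 = -43/2 ≈ -21.500)
1/(s*(-12) - 2) = 1/(-43/2*(-12) - 2) = 1/(258 - 2) = 1/256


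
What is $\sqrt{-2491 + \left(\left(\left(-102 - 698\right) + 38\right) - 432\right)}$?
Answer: $i \sqrt{3685} \approx 60.704 i$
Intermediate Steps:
$\sqrt{-2491 + \left(\left(\left(-102 - 698\right) + 38\right) - 432\right)} = \sqrt{-2491 + \left(\left(-800 + 38\right) - 432\right)} = \sqrt{-2491 - 1194} = \sqrt{-3685} = i \sqrt{3685}$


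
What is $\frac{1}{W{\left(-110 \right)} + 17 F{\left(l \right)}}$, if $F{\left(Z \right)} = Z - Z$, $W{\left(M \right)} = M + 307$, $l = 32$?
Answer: $\frac{1}{197} \approx 0.0050761$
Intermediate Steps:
$W{\left(M \right)} = 307 + M$
$F{\left(Z \right)} = 0$
$\frac{1}{W{\left(-110 \right)} + 17 F{\left(l \right)}} = \frac{1}{\left(307 - 110\right) + 17 \cdot 0} = \frac{1}{197 + 0} = \frac{1}{197}$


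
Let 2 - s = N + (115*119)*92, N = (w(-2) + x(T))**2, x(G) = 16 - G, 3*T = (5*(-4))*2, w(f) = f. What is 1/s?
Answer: -9/11337886 ≈ -7.9380e-7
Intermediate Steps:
T = -40/3 (T = ((5*(-4))*2)/3 = (-20*2)/3 = (1/3)*(-40) = -40/3 ≈ -13.333)
N = 6724/9 (N = (-2 + (16 - 1*(-40/3)))**2 = (-2 + (16 + 40/3))**2 = (-2 + 88/3)**2 = (82/3)**2 = 6724/9 ≈ 747.11)
s = -11337886/9 (s = 2 - (6724/9 + (115*119)*92) = 2 - (6724/9 + 13685*92) = 2 - (6724/9 + 1259020) = 2 - 1*11337904/9 = 2 - 11337904/9 = -11337886/9 ≈ -1.2598e+6)
1/s = 1/(-11337886/9) = -9/11337886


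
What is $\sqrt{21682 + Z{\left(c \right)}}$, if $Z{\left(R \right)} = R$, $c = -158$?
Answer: $2 \sqrt{5381} \approx 146.71$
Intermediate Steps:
$\sqrt{21682 + Z{\left(c \right)}} = \sqrt{21682 - 158} = \sqrt{21524} = 2 \sqrt{5381}$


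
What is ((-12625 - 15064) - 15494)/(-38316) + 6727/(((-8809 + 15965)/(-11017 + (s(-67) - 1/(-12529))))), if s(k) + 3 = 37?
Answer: -286002537897125/27704174916 ≈ -10323.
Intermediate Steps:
s(k) = 34 (s(k) = -3 + 37 = 34)
((-12625 - 15064) - 15494)/(-38316) + 6727/(((-8809 + 15965)/(-11017 + (s(-67) - 1/(-12529))))) = ((-12625 - 15064) - 15494)/(-38316) + 6727/(((-8809 + 15965)/(-11017 + (34 - 1/(-12529))))) = (-27689 - 15494)*(-1/38316) + 6727/((7156/(-11017 + (34 - 1*(-1/12529))))) = -43183*(-1/38316) + 6727/((7156/(-11017 + (34 + 1/12529)))) = 1393/1236 + 6727/((7156/(-11017 + 425987/12529))) = 1393/1236 + 6727/((7156/(-137606006/12529))) = 1393/1236 + 6727/((7156*(-12529/137606006))) = 1393/1236 + 6727/(-44828762/68803003) = 1393/1236 + 6727*(-68803003/44828762) = 1393/1236 - 462837801181/44828762 = -286002537897125/27704174916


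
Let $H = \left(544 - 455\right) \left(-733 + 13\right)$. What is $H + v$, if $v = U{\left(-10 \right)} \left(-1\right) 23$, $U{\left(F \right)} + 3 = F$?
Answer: $-63781$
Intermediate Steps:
$U{\left(F \right)} = -3 + F$
$v = 299$ ($v = \left(-3 - 10\right) \left(-1\right) 23 = \left(-13\right) \left(-1\right) 23 = 13 \cdot 23 = 299$)
$H = -64080$ ($H = \left(544 - 455\right) \left(-720\right) = 89 \left(-720\right) = -64080$)
$H + v = -64080 + 299 = -63781$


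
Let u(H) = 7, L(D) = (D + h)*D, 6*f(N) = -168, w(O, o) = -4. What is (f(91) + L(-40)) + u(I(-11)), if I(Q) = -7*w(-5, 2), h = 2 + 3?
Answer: 1379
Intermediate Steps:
f(N) = -28 (f(N) = (⅙)*(-168) = -28)
h = 5
I(Q) = 28 (I(Q) = -7*(-4) = 28)
L(D) = D*(5 + D) (L(D) = (D + 5)*D = (5 + D)*D = D*(5 + D))
(f(91) + L(-40)) + u(I(-11)) = (-28 - 40*(5 - 40)) + 7 = (-28 - 40*(-35)) + 7 = (-28 + 1400) + 7 = 1372 + 7 = 1379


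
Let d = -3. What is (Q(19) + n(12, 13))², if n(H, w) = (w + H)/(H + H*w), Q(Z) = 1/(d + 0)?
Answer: 961/28224 ≈ 0.034049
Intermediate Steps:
Q(Z) = -⅓ (Q(Z) = 1/(-3 + 0) = 1/(-3) = -⅓)
n(H, w) = (H + w)/(H + H*w)
(Q(19) + n(12, 13))² = (-⅓ + (12 + 13)/(12*(1 + 13)))² = (-⅓ + (1/12)*25/14)² = (-⅓ + (1/12)*(1/14)*25)² = (-⅓ + 25/168)² = (-31/168)² = 961/28224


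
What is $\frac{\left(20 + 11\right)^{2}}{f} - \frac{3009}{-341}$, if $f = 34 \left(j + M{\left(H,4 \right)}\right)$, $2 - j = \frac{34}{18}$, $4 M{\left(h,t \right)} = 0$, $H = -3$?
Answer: $\frac{3051615}{11594} \approx 263.21$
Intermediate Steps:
$M{\left(h,t \right)} = 0$ ($M{\left(h,t \right)} = \frac{1}{4} \cdot 0 = 0$)
$j = \frac{1}{9}$ ($j = 2 - \frac{34}{18} = 2 - 34 \cdot \frac{1}{18} = 2 - \frac{17}{9} = \frac{1}{9} \approx 0.11111$)
$f = \frac{34}{9}$ ($f = 34 \left(\frac{1}{9} + 0\right) = 34 \cdot \frac{1}{9} = \frac{34}{9} \approx 3.7778$)
$\frac{\left(20 + 11\right)^{2}}{f} - \frac{3009}{-341} = \frac{\left(20 + 11\right)^{2}}{\frac{34}{9}} - \frac{3009}{-341} = 31^{2} \cdot \frac{9}{34} - - \frac{3009}{341} = 961 \cdot \frac{9}{34} + \frac{3009}{341} = \frac{8649}{34} + \frac{3009}{341} = \frac{3051615}{11594}$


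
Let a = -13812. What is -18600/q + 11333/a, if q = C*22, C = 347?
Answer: -171709661/52720404 ≈ -3.2570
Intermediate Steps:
q = 7634 (q = 347*22 = 7634)
-18600/q + 11333/a = -18600/7634 + 11333/(-13812) = -18600*1/7634 + 11333*(-1/13812) = -9300/3817 - 11333/13812 = -171709661/52720404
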